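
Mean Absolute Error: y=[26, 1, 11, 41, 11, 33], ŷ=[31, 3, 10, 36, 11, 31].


Absolute errors: |26-31|=5, |1-3|=2, |11-10|=1, |41-36|=5, |11-11|=0, |33-31|=2
Sum = 15
MAE = 15/6 = 5/2

5/2


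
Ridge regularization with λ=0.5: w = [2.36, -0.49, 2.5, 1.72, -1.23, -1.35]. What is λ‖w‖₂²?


‖w‖₂² = (2.36)² + (-0.49)² + (2.5)² + (1.72)² + (-1.23)² + (-1.35)²
     = 5.5696 + 0.2401 + 6.25 + 2.9584 + 1.5129 + 1.8225
     = 18.3535
λ·‖w‖₂² = 0.5·18.3535 = 9.17675

9.17675


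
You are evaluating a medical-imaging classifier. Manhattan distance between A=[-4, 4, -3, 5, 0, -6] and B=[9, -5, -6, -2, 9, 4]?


d = |-4-9| + |4+ 5| + |-3+ 6| + |5+ 2| + |0-9| + |-6-4|
  = 13 + 9 + 3 + 7 + 9 + 10
  = 51

51


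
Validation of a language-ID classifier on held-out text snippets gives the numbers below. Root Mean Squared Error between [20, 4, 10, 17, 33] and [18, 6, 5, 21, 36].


MSE = 58/5 = 11.6
RMSE = √(58/5) = 3.4059

3.4059


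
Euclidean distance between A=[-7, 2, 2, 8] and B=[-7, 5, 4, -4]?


d = √((-7+ 7)² + (2-5)² + (2-4)² + (8+ 4)²)
  = √(0 + 9 + 4 + 144)
  = √157 = 12.53

12.53


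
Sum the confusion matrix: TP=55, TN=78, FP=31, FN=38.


Total = TP + TN + FP + FN
= 55 + 78 + 31 + 38
= 202
(Predicted positive: 86, predicted negative: 116)

202


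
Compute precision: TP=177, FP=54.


Precision = TP/(TP+FP)
= 177/(177+54)
= 177/231 = 76.62%

76.62%


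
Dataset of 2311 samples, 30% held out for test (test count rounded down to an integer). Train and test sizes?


Test = ⌊2311·30/100⌋ = 693
Train = 2311 - 693 = 1618

Train: 1618, Test: 693


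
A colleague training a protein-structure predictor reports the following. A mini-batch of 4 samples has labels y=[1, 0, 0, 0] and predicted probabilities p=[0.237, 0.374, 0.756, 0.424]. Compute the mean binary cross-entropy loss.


L[0] = -ln(0.237) = 1.4397
L[1] = -ln(1-0.374) = -ln(0.626) = 0.4684
L[2] = -ln(1-0.756) = -ln(0.244) = 1.4106
L[3] = -ln(1-0.424) = -ln(0.576) = 0.5516
mean = (1.4397 + 0.4684 + 1.4106 + 0.5516)/4 = 0.9676

0.9676


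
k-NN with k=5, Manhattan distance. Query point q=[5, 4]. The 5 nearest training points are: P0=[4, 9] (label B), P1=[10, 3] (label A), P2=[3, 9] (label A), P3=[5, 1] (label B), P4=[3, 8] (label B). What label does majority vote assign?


d(q,P0) = 6  (label B)
d(q,P1) = 6  (label A)
d(q,P2) = 7  (label A)
d(q,P3) = 3  (label B)
d(q,P4) = 6  (label B)
Votes: A=2, B=3
Majority → B

B


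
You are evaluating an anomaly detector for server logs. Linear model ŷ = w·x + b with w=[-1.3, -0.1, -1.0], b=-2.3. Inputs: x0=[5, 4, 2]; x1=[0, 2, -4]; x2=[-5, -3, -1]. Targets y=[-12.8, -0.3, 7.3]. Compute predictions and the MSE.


ŷ0 = (-1.3)·(5) + (-0.1)·(4) + (-1.0)·(2) - 2.3 = -11.2
ŷ1 = (-1.3)·(0) + (-0.1)·(2) + (-1.0)·(-4) - 2.3 = 1.5
ŷ2 = (-1.3)·(-5) + (-0.1)·(-3) + (-1.0)·(-1) - 2.3 = 5.5
errors² = [2.56, 3.24, 3.24]
MSE = 9.0400/3 = 3.0133

3.0133


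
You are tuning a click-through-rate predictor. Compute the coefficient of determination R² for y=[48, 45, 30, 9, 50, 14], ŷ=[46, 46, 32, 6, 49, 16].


ȳ = 32.6667
SS_res = Σ(y-ŷ)² = 23
SS_tot = Σ(y-ȳ)² = 1603.33
R² = 1 - SS_res/SS_tot = 1 - 0.0143 = 0.9857

0.9857


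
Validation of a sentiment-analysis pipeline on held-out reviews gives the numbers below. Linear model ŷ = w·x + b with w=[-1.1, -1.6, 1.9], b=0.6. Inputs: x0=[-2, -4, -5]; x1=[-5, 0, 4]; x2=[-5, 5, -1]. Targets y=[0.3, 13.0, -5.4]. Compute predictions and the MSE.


ŷ0 = (-1.1)·(-2) + (-1.6)·(-4) + (1.9)·(-5) + 0.6 = -0.3
ŷ1 = (-1.1)·(-5) + (-1.6)·(0) + (1.9)·(4) + 0.6 = 13.7
ŷ2 = (-1.1)·(-5) + (-1.6)·(5) + (1.9)·(-1) + 0.6 = -3.8
errors² = [0.36, 0.49, 2.56]
MSE = 3.4100/3 = 1.1367

1.1367


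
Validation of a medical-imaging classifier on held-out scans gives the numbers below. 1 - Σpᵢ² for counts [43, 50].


Probabilities: [43/93, 50/93] ≈ [0.4624, 0.5376]
Σpᵢ² = (1849 + 2500)/93² = 4349/8649
Gini = 1 - Σpᵢ² = 1 - 4349/8649 = 0.4972

0.4972


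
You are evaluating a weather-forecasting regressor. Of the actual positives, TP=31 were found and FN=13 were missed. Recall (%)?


Recall = TP/(TP+FN)
= 31/(31+13)
= 31/44 = 70.45%

70.45%


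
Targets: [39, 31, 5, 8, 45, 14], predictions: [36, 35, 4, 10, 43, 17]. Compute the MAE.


Absolute errors: |39-36|=3, |31-35|=4, |5-4|=1, |8-10|=2, |45-43|=2, |14-17|=3
Sum = 15
MAE = 15/6 = 5/2

5/2


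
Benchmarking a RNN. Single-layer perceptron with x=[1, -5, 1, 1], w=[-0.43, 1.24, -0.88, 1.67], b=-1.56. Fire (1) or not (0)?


z = (1)·(-0.43) + (-5)·(1.24) + (1)·(-0.88) + (1)·(1.67) - 1.56
  = -7.4
step(z) = 0 (z<0)

0


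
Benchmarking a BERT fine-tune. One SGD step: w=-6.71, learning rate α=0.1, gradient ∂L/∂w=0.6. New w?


w_new = w - α·∇
= -6.71 - 0.1·0.6
= -6.71 - 0.06
= -6.77

-6.77


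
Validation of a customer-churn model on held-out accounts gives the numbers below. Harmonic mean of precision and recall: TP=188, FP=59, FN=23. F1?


Precision = 188/247 = 0.7611
Recall = 188/211 = 0.891
F1 = 2·P·R/(P+R) = 2·TP/(2·TP+FP+FN) = 376/(376+59+23) = 376/458 = 0.821

0.821


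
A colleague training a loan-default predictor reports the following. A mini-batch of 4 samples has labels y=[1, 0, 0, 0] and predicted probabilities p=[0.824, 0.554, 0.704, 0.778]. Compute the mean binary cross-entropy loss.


L[0] = -ln(0.824) = 0.1936
L[1] = -ln(1-0.554) = -ln(0.446) = 0.8074
L[2] = -ln(1-0.704) = -ln(0.296) = 1.2174
L[3] = -ln(1-0.778) = -ln(0.222) = 1.5051
mean = (0.1936 + 0.8074 + 1.2174 + 1.5051)/4 = 0.9309

0.9309


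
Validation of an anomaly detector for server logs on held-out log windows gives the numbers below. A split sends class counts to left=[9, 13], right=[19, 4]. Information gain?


Parent = [28, 17], H_parent = 0.9565
H_left = 0.976 (n=22), H_right = 0.6666 (n=23)
H_children = (22/45)·0.976 + (23/45)·0.6666 = 0.8179
IG = 0.9565 - 0.8179 = 0.1386

0.1386


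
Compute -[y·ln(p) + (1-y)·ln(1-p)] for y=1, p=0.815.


BCE = -[y·ln(p) + (1-y)·ln(1-p)]
= -1·ln(0.815) - 0
= -ln(0.815) = 0.2046

0.2046


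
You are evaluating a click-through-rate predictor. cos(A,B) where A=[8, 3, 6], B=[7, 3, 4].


A·B = 8·7 + 3·3 + 6·4 = 89
‖A‖ = √109 = 10.4403, ‖B‖ = √74 = 8.6023
cos = 89/(√109·√74) = 89/√8066 = 0.991

0.991


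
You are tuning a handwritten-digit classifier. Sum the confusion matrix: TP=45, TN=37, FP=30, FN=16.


Total = TP + TN + FP + FN
= 45 + 37 + 30 + 16
= 128
(Predicted positive: 75, predicted negative: 53)

128


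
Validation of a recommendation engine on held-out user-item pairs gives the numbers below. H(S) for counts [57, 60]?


Probabilities: [57/117, 60/117] ≈ [0.4872, 0.5128]
H = -((57/117)·log₂(57/117) + (60/117)·log₂(60/117))
  = 0.9995 bits

0.9995 bits


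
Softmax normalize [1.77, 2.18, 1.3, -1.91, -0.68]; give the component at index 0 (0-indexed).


Exponentials: e^1.77=5.8709, e^2.18=8.8463, e^1.3=3.6693, e^-1.91=0.1481, e^-0.68=0.5066
Sum = 19.0412
Softmax = [0.3083, 0.4646, 0.1927, 0.0078, 0.0266]
p[0] = 5.8709/19.0412 = 0.3083

0.3083


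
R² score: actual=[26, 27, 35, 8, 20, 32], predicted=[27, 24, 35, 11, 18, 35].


ȳ = 24.6667
SS_res = Σ(y-ŷ)² = 32
SS_tot = Σ(y-ȳ)² = 467.33
R² = 1 - SS_res/SS_tot = 1 - 0.0685 = 0.9315

0.9315


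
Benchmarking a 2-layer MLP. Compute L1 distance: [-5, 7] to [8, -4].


d = |-5-8| + |7+ 4|
  = 13 + 11
  = 24

24


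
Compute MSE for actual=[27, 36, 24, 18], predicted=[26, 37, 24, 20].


Squared errors: (27-26)²=1, (36-37)²=1, (24-24)²=0, (18-20)²=4
Sum = 6
MSE = 6/4 = 3/2

3/2


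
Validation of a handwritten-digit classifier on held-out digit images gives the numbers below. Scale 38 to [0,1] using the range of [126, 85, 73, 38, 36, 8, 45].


min=8, max=126
(38-8)/(126-8) = 30/118 = 0.2542

0.2542


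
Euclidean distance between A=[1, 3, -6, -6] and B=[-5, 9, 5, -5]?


d = √((1+ 5)² + (3-9)² + (-6-5)² + (-6+ 5)²)
  = √(36 + 36 + 121 + 1)
  = √194 = 13.9284

13.9284


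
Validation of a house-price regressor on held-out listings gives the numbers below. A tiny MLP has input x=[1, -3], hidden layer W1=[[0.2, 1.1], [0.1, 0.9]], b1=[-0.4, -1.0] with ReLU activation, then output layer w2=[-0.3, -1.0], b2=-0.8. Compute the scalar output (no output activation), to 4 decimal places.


z1[0] = (0.2)·(1) + (1.1)·(-3) - 0.4 = -3.5
z1[1] = (0.1)·(1) + (0.9)·(-3) - 1.0 = -3.6
h = ReLU(z1) = [0.0, 0.0]
output = (-0.3)·(0.0) + (-1.0)·(0.0) - 0.8 = -0.8

-0.8


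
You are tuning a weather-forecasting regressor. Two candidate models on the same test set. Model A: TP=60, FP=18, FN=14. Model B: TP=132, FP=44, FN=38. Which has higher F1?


Model A: P=60/78=0.7692, R=60/74=0.8108, F1=2PR/(P+R)=2TP/(2TP+FP+FN)=120/152=0.7895
Model B: P=132/176=0.75, R=132/170=0.7765, F1=2PR/(P+R)=2TP/(2TP+FP+FN)=264/346=0.763
0.7895 > 0.763 → Model A

Model A


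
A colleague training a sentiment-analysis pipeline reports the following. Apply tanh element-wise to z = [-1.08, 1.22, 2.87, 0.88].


tanh(-1.08) = -0.7932
tanh(1.22) = 0.8397
tanh(2.87) = 0.9936
tanh(0.88) = 0.7064
result = [-0.7932, 0.8397, 0.9936, 0.7064]

[-0.7932, 0.8397, 0.9936, 0.7064]


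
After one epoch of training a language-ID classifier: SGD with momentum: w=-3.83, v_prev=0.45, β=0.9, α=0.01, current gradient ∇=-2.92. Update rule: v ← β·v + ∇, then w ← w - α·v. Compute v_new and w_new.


v_new = 0.9·0.45 - 2.92 = 0.405 - 2.92 = -2.515
w_new = -3.83 - 0.01·-2.515 = -3.83 + 0.02515 = -3.80485

v_new=-2.515, w_new=-3.80485


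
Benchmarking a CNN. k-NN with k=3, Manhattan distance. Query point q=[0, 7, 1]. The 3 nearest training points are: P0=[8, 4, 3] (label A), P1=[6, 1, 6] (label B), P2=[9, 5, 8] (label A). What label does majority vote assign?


d(q,P0) = 13  (label A)
d(q,P1) = 17  (label B)
d(q,P2) = 18  (label A)
Votes: A=2, B=1
Majority → A

A


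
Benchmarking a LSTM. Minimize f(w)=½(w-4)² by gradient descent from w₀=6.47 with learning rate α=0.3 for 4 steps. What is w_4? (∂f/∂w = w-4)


step 1: grad = 6.47-4 = 2.47; w = 6.47 - 0.3·(2.47) = 5.729
step 2: grad = 5.729-4 = 1.729; w = 5.729 - 0.3·(1.729) = 5.2103
step 3: grad = 5.2103-4 = 1.2103; w = 5.2103 - 0.3·(1.2103) = 4.84721
step 4: grad = 4.84721-4 = 0.84721; w = 4.84721 - 0.3·(0.84721) = 4.593047

4.593047


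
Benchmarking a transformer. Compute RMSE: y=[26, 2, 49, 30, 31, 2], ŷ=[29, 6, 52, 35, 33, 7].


MSE = 88/6 = 14.6667
RMSE = √(88/6) = 3.8297

3.8297


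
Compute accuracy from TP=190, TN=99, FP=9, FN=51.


Accuracy = (TP+TN)/(TP+TN+FP+FN)
= (190+99)/(349)
= 289/349 = 82.81%

82.81%


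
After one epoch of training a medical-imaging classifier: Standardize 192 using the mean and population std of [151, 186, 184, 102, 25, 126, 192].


μ = 138, σ = 55.6956
z = (192 - 138)/55.6956 = 0.9696

0.9696


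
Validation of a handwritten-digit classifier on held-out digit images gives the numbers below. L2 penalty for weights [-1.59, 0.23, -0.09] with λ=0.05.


‖w‖₂² = (-1.59)² + (0.23)² + (-0.09)²
     = 2.5281 + 0.0529 + 0.0081
     = 2.5891
λ·‖w‖₂² = 0.05·2.5891 = 0.129455

0.129455


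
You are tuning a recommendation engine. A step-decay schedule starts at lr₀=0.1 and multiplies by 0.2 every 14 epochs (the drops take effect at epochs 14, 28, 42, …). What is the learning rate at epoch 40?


n_drops = ⌊40/14⌋ = 2
lr = 0.1·0.2^2 = 0.1·0.04 = 0.004

0.004


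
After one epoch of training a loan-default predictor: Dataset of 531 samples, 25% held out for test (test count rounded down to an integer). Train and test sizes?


Test = ⌊531·25/100⌋ = 132
Train = 531 - 132 = 399

Train: 399, Test: 132


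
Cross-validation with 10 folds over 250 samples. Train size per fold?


Fold size = 250/10 = 25
Training per fold = 250 - 25 = 225

225


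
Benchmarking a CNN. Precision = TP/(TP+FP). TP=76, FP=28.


Precision = TP/(TP+FP)
= 76/(76+28)
= 76/104 = 73.08%

73.08%


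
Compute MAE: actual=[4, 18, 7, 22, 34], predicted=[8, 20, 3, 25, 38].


Absolute errors: |4-8|=4, |18-20|=2, |7-3|=4, |22-25|=3, |34-38|=4
Sum = 17
MAE = 17/5 = 17/5

17/5


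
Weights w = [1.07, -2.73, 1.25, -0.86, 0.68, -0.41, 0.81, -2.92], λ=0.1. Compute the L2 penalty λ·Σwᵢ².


‖w‖₂² = (1.07)² + (-2.73)² + (1.25)² + (-0.86)² + (0.68)² + (-0.41)² + (0.81)² + (-2.92)²
     = 1.1449 + 7.4529 + 1.5625 + 0.7396 + 0.4624 + 0.1681 + 0.6561 + 8.5264
     = 20.7129
λ·‖w‖₂² = 0.1·20.7129 = 2.07129

2.07129


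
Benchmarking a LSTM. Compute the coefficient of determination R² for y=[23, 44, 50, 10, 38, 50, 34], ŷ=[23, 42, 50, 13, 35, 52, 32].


ȳ = 35.5714
SS_res = Σ(y-ŷ)² = 30
SS_tot = Σ(y-ȳ)² = 1307.71
R² = 1 - SS_res/SS_tot = 1 - 0.0229 = 0.9771

0.9771


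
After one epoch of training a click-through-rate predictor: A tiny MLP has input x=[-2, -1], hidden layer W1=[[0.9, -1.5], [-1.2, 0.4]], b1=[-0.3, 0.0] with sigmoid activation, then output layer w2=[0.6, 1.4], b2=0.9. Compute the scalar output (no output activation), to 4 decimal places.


z1[0] = (0.9)·(-2) + (-1.5)·(-1) - 0.3 = -0.6
z1[1] = (-1.2)·(-2) + (0.4)·(-1) + 0.0 = 2.0
h = sigmoid(z1) = [0.3543, 0.8808]
output = (0.6)·(0.3543) + (1.4)·(0.8808) + 0.9 = 2.3457

2.3457


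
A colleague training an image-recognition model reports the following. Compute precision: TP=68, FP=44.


Precision = TP/(TP+FP)
= 68/(68+44)
= 68/112 = 60.71%

60.71%


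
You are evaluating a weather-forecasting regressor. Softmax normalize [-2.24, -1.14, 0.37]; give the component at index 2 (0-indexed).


Exponentials: e^-2.24=0.1065, e^-1.14=0.3198, e^0.37=1.4477
Sum = 1.874
Softmax = [0.0568, 0.1707, 0.7725]
p[2] = 1.4477/1.874 = 0.7725

0.7725


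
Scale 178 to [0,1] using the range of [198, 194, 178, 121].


min=121, max=198
(178-121)/(198-121) = 57/77 = 0.7403

0.7403


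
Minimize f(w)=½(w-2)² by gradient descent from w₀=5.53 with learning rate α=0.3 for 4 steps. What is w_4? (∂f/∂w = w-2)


step 1: grad = 5.53-2 = 3.53; w = 5.53 - 0.3·(3.53) = 4.471
step 2: grad = 4.471-2 = 2.471; w = 4.471 - 0.3·(2.471) = 3.7297
step 3: grad = 3.7297-2 = 1.7297; w = 3.7297 - 0.3·(1.7297) = 3.21079
step 4: grad = 3.21079-2 = 1.21079; w = 3.21079 - 0.3·(1.21079) = 2.847553

2.847553


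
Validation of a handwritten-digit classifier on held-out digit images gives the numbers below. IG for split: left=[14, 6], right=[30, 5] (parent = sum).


Parent = [44, 11], H_parent = 0.7219
H_left = 0.8813 (n=20), H_right = 0.5917 (n=35)
H_children = (20/55)·0.8813 + (35/55)·0.5917 = 0.697
IG = 0.7219 - 0.697 = 0.0249

0.0249


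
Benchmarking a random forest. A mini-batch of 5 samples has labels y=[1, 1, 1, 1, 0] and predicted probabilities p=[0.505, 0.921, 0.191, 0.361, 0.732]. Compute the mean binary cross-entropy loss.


L[0] = -ln(0.505) = 0.6832
L[1] = -ln(0.921) = 0.0823
L[2] = -ln(0.191) = 1.6555
L[3] = -ln(0.361) = 1.0189
L[4] = -ln(1-0.732) = -ln(0.268) = 1.3168
mean = (0.6832 + 0.0823 + 1.6555 + 1.0189 + 1.3168)/5 = 0.9513

0.9513


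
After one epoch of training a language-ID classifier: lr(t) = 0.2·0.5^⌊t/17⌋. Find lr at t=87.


n_drops = ⌊87/17⌋ = 5
lr = 0.2·0.5^5 = 0.2·0.03125 = 0.00625

0.00625


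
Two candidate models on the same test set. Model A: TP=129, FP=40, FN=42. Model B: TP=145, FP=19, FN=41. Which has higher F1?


Model A: P=129/169=0.7633, R=129/171=0.7544, F1=2PR/(P+R)=2TP/(2TP+FP+FN)=258/340=0.7588
Model B: P=145/164=0.8841, R=145/186=0.7796, F1=2PR/(P+R)=2TP/(2TP+FP+FN)=290/350=0.8286
0.7588 < 0.8286 → Model B

Model B


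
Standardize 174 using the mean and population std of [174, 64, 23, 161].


μ = 105.5, σ = 63.8377
z = (174 - 105.5)/63.8377 = 1.073

1.073


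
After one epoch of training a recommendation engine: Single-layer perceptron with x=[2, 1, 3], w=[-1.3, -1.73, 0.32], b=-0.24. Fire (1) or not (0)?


z = (2)·(-1.3) + (1)·(-1.73) + (3)·(0.32) - 0.24
  = -3.61
step(z) = 0 (z<0)

0


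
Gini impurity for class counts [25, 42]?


Probabilities: [25/67, 42/67] ≈ [0.3731, 0.6269]
Σpᵢ² = (625 + 1764)/67² = 2389/4489
Gini = 1 - Σpᵢ² = 1 - 2389/4489 = 0.4678

0.4678


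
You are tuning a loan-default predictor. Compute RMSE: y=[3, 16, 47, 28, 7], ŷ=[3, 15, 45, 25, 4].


MSE = 23/5 = 4.6
RMSE = √(23/5) = 2.1448

2.1448


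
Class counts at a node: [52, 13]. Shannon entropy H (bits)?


Probabilities: [52/65, 13/65] ≈ [0.8, 0.2]
H = -((52/65)·log₂(52/65) + (13/65)·log₂(13/65))
  = 0.7219 bits

0.7219 bits


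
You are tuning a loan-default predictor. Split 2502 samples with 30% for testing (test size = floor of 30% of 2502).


Test = ⌊2502·30/100⌋ = 750
Train = 2502 - 750 = 1752

Train: 1752, Test: 750


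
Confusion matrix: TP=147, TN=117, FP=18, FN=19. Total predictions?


Total = TP + TN + FP + FN
= 147 + 117 + 18 + 19
= 301
(Predicted positive: 165, predicted negative: 136)

301


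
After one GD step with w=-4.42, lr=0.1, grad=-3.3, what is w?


w_new = w - α·∇
= -4.42 - 0.1·-3.3
= -4.42 + 0.33
= -4.09

-4.09


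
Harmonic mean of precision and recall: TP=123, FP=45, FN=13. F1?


Precision = 123/168 = 0.7321
Recall = 123/136 = 0.9044
F1 = 2·P·R/(P+R) = 2·TP/(2·TP+FP+FN) = 246/(246+45+13) = 246/304 = 0.8092

0.8092


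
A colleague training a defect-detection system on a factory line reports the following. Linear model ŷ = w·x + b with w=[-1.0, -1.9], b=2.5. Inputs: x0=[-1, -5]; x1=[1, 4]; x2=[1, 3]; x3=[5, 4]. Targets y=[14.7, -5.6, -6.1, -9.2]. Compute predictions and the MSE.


ŷ0 = (-1.0)·(-1) + (-1.9)·(-5) + 2.5 = 13.0
ŷ1 = (-1.0)·(1) + (-1.9)·(4) + 2.5 = -6.1
ŷ2 = (-1.0)·(1) + (-1.9)·(3) + 2.5 = -4.2
ŷ3 = (-1.0)·(5) + (-1.9)·(4) + 2.5 = -10.1
errors² = [2.89, 0.25, 3.61, 0.81]
MSE = 7.5600/4 = 1.89

1.89


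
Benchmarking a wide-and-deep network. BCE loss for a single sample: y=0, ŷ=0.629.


BCE = -[y·ln(p) + (1-y)·ln(1-p)]
= -0 - 1·ln(1-0.629)
= -ln(0.371) = 0.9916

0.9916


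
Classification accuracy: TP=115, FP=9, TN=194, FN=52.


Accuracy = (TP+TN)/(TP+TN+FP+FN)
= (115+194)/(370)
= 309/370 = 83.51%

83.51%


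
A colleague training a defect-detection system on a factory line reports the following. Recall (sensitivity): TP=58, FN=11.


Recall = TP/(TP+FN)
= 58/(58+11)
= 58/69 = 84.06%

84.06%


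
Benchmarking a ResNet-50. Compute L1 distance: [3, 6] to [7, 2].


d = |3-7| + |6-2|
  = 4 + 4
  = 8

8


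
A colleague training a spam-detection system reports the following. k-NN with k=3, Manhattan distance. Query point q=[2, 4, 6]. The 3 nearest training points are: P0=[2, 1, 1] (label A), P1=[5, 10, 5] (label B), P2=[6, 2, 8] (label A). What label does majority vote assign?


d(q,P0) = 8  (label A)
d(q,P1) = 10  (label B)
d(q,P2) = 8  (label A)
Votes: A=2, B=1
Majority → A

A


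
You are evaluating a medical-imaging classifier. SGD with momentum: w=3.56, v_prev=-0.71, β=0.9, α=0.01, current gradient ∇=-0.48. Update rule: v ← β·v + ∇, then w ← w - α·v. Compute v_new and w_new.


v_new = 0.9·-0.71 - 0.48 = -0.639 - 0.48 = -1.119
w_new = 3.56 - 0.01·-1.119 = 3.56 + 0.01119 = 3.57119

v_new=-1.119, w_new=3.57119


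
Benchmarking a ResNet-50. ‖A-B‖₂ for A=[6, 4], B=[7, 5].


d = √((6-7)² + (4-5)²)
  = √(1 + 1)
  = √2 = 1.4142

1.4142


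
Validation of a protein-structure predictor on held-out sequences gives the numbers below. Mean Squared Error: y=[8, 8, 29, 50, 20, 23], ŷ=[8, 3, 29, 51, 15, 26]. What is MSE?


Squared errors: (8-8)²=0, (8-3)²=25, (29-29)²=0, (50-51)²=1, (20-15)²=25, (23-26)²=9
Sum = 60
MSE = 60/6 = 10

10


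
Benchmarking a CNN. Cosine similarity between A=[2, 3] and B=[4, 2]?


A·B = 2·4 + 3·2 = 14
‖A‖ = √13 = 3.6056, ‖B‖ = √20 = 4.4721
cos = 14/(√13·√20) = 14/√260 = 0.8682

0.8682


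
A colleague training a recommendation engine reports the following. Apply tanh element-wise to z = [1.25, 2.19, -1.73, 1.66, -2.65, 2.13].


tanh(1.25) = 0.8483
tanh(2.19) = 0.9753
tanh(-1.73) = -0.9391
tanh(1.66) = 0.9302
tanh(-2.65) = -0.9901
tanh(2.13) = 0.9721
result = [0.8483, 0.9753, -0.9391, 0.9302, -0.9901, 0.9721]

[0.8483, 0.9753, -0.9391, 0.9302, -0.9901, 0.9721]


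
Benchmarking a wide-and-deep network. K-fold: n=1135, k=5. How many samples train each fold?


Fold size = 1135/5 = 227
Training per fold = 1135 - 227 = 908

908


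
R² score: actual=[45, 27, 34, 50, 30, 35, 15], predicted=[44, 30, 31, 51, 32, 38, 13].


ȳ = 33.7143
SS_res = Σ(y-ŷ)² = 37
SS_tot = Σ(y-ȳ)² = 803.43
R² = 1 - SS_res/SS_tot = 1 - 0.0461 = 0.9539

0.9539


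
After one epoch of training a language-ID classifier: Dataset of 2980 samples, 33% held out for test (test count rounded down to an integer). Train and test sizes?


Test = ⌊2980·33/100⌋ = 983
Train = 2980 - 983 = 1997

Train: 1997, Test: 983


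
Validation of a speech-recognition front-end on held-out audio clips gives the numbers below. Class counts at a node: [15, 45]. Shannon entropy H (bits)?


Probabilities: [15/60, 45/60] ≈ [0.25, 0.75]
H = -((15/60)·log₂(15/60) + (45/60)·log₂(45/60))
  = 0.8113 bits

0.8113 bits


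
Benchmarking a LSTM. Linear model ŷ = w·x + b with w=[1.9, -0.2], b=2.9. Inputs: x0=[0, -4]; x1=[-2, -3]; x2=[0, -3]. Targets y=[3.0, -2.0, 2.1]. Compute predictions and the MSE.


ŷ0 = (1.9)·(0) + (-0.2)·(-4) + 2.9 = 3.7
ŷ1 = (1.9)·(-2) + (-0.2)·(-3) + 2.9 = -0.3
ŷ2 = (1.9)·(0) + (-0.2)·(-3) + 2.9 = 3.5
errors² = [0.49, 2.89, 1.96]
MSE = 5.3400/3 = 1.78

1.78


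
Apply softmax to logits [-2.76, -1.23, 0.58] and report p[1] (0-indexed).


Exponentials: e^-2.76=0.0633, e^-1.23=0.2923, e^0.58=1.786
Sum = 2.1416
Softmax = [0.0296, 0.1365, 0.834]
p[1] = 0.2923/2.1416 = 0.1365

0.1365


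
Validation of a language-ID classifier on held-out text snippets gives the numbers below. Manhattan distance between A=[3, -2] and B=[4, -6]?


d = |3-4| + |-2+ 6|
  = 1 + 4
  = 5

5


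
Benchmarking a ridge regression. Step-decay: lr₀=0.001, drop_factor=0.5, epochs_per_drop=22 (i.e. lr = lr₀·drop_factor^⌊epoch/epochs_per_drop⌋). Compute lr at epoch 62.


n_drops = ⌊62/22⌋ = 2
lr = 0.001·0.5^2 = 0.001·0.25 = 0.00025

0.00025


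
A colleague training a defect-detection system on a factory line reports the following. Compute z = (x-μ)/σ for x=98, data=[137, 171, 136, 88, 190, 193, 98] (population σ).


μ = 144.7143, σ = 38.9275
z = (98 - 144.7143)/38.9275 = -1.2

-1.2


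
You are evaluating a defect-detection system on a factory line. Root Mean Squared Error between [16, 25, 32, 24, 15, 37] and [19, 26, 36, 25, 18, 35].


MSE = 40/6 = 6.6667
RMSE = √(40/6) = 2.582

2.582


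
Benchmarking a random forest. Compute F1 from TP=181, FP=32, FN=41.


Precision = 181/213 = 0.8498
Recall = 181/222 = 0.8153
F1 = 2·P·R/(P+R) = 2·TP/(2·TP+FP+FN) = 362/(362+32+41) = 362/435 = 0.8322

0.8322


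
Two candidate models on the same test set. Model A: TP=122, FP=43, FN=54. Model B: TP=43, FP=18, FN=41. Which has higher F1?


Model A: P=122/165=0.7394, R=122/176=0.6932, F1=2PR/(P+R)=2TP/(2TP+FP+FN)=244/341=0.7155
Model B: P=43/61=0.7049, R=43/84=0.5119, F1=2PR/(P+R)=2TP/(2TP+FP+FN)=86/145=0.5931
0.7155 > 0.5931 → Model A

Model A


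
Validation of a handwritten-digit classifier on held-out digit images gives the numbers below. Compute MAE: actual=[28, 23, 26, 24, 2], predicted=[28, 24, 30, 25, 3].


Absolute errors: |28-28|=0, |23-24|=1, |26-30|=4, |24-25|=1, |2-3|=1
Sum = 7
MAE = 7/5 = 7/5

7/5


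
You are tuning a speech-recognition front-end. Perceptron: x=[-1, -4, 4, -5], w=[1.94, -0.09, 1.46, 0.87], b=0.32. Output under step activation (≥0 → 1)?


z = (-1)·(1.94) + (-4)·(-0.09) + (4)·(1.46) + (-5)·(0.87) + 0.32
  = 0.23
step(z) = 1 (z≥0)

1


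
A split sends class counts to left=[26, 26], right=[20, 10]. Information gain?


Parent = [46, 36], H_parent = 0.9892
H_left = 1 (n=52), H_right = 0.9183 (n=30)
H_children = (52/82)·1 + (30/82)·0.9183 = 0.9701
IG = 0.9892 - 0.9701 = 0.0191

0.0191


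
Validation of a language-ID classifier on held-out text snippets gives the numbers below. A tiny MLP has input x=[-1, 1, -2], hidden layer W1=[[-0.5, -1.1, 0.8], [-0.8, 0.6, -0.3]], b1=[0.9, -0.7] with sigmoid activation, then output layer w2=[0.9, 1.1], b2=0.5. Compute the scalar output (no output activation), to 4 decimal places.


z1[0] = (-0.5)·(-1) + (-1.1)·(1) + (0.8)·(-2) + 0.9 = -1.3
z1[1] = (-0.8)·(-1) + (0.6)·(1) + (-0.3)·(-2) - 0.7 = 1.3
h = sigmoid(z1) = [0.2142, 0.7858]
output = (0.9)·(0.2142) + (1.1)·(0.7858) + 0.5 = 1.5572

1.5572


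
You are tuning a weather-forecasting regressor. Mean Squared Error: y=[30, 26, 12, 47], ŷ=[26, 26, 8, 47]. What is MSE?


Squared errors: (30-26)²=16, (26-26)²=0, (12-8)²=16, (47-47)²=0
Sum = 32
MSE = 32/4 = 8

8


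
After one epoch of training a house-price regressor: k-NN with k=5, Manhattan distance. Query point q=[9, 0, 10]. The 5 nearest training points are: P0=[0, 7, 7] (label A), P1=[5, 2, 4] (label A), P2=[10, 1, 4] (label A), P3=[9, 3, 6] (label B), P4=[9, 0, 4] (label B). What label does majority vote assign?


d(q,P0) = 19  (label A)
d(q,P1) = 12  (label A)
d(q,P2) = 8  (label A)
d(q,P3) = 7  (label B)
d(q,P4) = 6  (label B)
Votes: A=3, B=2
Majority → A

A


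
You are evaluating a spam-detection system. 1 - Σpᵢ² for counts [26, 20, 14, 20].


Probabilities: [26/80, 20/80, 14/80, 20/80] ≈ [0.325, 0.25, 0.175, 0.25]
Σpᵢ² = (676 + 400 + 196 + 400)/80² = 1672/6400
Gini = 1 - Σpᵢ² = 1 - 1672/6400 = 0.7388

0.7388


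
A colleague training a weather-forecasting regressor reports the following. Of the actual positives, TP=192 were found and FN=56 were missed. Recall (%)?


Recall = TP/(TP+FN)
= 192/(192+56)
= 192/248 = 77.42%

77.42%


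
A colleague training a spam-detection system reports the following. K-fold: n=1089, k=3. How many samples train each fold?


Fold size = 1089/3 = 363
Training per fold = 1089 - 363 = 726

726


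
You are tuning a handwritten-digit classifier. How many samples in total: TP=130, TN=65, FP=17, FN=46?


Total = TP + TN + FP + FN
= 130 + 65 + 17 + 46
= 258
(Predicted positive: 147, predicted negative: 111)

258


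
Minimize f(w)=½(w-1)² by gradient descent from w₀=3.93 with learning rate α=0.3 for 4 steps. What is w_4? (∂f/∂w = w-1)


step 1: grad = 3.93-1 = 2.93; w = 3.93 - 0.3·(2.93) = 3.051
step 2: grad = 3.051-1 = 2.051; w = 3.051 - 0.3·(2.051) = 2.4357
step 3: grad = 2.4357-1 = 1.4357; w = 2.4357 - 0.3·(1.4357) = 2.00499
step 4: grad = 2.00499-1 = 1.00499; w = 2.00499 - 0.3·(1.00499) = 1.703493

1.703493


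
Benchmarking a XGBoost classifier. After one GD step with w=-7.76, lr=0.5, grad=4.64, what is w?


w_new = w - α·∇
= -7.76 - 0.5·4.64
= -7.76 - 2.32
= -10.08

-10.08


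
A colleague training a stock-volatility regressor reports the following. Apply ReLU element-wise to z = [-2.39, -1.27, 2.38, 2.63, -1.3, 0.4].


ReLU(-2.39) = max(0, -2.39) = 0.0
ReLU(-1.27) = max(0, -1.27) = 0.0
ReLU(2.38) = max(0, 2.38) = 2.38
ReLU(2.63) = max(0, 2.63) = 2.63
ReLU(-1.3) = max(0, -1.3) = 0.0
ReLU(0.4) = max(0, 0.4) = 0.4
result = [0.0, 0.0, 2.38, 2.63, 0.0, 0.4]

[0.0, 0.0, 2.38, 2.63, 0.0, 0.4]


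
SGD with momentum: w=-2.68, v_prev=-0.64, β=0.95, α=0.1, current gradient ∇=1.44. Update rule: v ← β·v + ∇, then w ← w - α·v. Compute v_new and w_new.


v_new = 0.95·-0.64 + 1.44 = -0.608 + 1.44 = 0.832
w_new = -2.68 - 0.1·0.832 = -2.68 - 0.0832 = -2.7632

v_new=0.832, w_new=-2.7632


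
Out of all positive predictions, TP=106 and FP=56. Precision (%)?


Precision = TP/(TP+FP)
= 106/(106+56)
= 106/162 = 65.43%

65.43%


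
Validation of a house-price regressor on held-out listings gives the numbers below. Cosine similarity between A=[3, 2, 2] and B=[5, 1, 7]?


A·B = 3·5 + 2·1 + 2·7 = 31
‖A‖ = √17 = 4.1231, ‖B‖ = √75 = 8.6603
cos = 31/(√17·√75) = 31/√1275 = 0.8682

0.8682


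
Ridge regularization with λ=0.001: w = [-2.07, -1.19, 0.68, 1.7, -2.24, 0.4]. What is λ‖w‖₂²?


‖w‖₂² = (-2.07)² + (-1.19)² + (0.68)² + (1.7)² + (-2.24)² + (0.4)²
     = 4.2849 + 1.4161 + 0.4624 + 2.89 + 5.0176 + 0.16
     = 14.231
λ·‖w‖₂² = 0.001·14.231 = 0.014231

0.014231


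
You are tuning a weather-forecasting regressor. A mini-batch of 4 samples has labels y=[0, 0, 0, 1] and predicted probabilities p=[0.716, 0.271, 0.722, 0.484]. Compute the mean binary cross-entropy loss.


L[0] = -ln(1-0.716) = -ln(0.284) = 1.2588
L[1] = -ln(1-0.271) = -ln(0.729) = 0.3161
L[2] = -ln(1-0.722) = -ln(0.278) = 1.2801
L[3] = -ln(0.484) = 0.7257
mean = (1.2588 + 0.3161 + 1.2801 + 0.7257)/4 = 0.8952

0.8952


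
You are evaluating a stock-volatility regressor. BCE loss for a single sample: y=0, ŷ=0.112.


BCE = -[y·ln(p) + (1-y)·ln(1-p)]
= -0 - 1·ln(1-0.112)
= -ln(0.888) = 0.1188

0.1188


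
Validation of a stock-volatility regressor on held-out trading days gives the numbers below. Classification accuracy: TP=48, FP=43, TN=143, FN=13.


Accuracy = (TP+TN)/(TP+TN+FP+FN)
= (48+143)/(247)
= 191/247 = 77.33%

77.33%


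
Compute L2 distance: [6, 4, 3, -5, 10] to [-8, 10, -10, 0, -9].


d = √((6+ 8)² + (4-10)² + (3+ 10)² + (-5-0)² + (10+ 9)²)
  = √(196 + 36 + 169 + 25 + 361)
  = √787 = 28.0535

28.0535


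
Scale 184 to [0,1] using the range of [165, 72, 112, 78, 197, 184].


min=72, max=197
(184-72)/(197-72) = 112/125 = 0.896

0.896


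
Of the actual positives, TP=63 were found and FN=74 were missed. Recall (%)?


Recall = TP/(TP+FN)
= 63/(63+74)
= 63/137 = 45.99%

45.99%


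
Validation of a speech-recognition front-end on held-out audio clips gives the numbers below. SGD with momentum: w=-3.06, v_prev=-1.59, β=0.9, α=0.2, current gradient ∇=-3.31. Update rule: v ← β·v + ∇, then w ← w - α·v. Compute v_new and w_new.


v_new = 0.9·-1.59 - 3.31 = -1.431 - 3.31 = -4.741
w_new = -3.06 - 0.2·-4.741 = -3.06 + 0.9482 = -2.1118

v_new=-4.741, w_new=-2.1118


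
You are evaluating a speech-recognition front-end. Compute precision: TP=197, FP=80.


Precision = TP/(TP+FP)
= 197/(197+80)
= 197/277 = 71.12%

71.12%


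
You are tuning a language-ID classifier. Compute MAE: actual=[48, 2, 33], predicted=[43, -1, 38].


Absolute errors: |48-43|=5, |2+ 1|=3, |33-38|=5
Sum = 13
MAE = 13/3 = 13/3

13/3


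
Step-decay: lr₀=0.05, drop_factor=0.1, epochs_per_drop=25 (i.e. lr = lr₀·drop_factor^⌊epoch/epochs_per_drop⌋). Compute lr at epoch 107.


n_drops = ⌊107/25⌋ = 4
lr = 0.05·0.1^4 = 0.05·0.0001 = 0.000005

0.000005


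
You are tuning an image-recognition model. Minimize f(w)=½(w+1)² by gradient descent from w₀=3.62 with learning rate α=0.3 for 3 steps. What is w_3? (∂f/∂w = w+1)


step 1: grad = 3.62+1 = 4.62; w = 3.62 - 0.3·(4.62) = 2.234
step 2: grad = 2.234+1 = 3.234; w = 2.234 - 0.3·(3.234) = 1.2638
step 3: grad = 1.2638+1 = 2.2638; w = 1.2638 - 0.3·(2.2638) = 0.58466

0.58466


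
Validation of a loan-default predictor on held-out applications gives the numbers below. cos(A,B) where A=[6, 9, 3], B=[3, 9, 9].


A·B = 6·3 + 9·9 + 3·9 = 126
‖A‖ = √126 = 11.225, ‖B‖ = √171 = 13.0767
cos = 126/(√126·√171) = 126/√21546 = 0.8584

0.8584


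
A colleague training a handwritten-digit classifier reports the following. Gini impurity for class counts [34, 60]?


Probabilities: [34/94, 60/94] ≈ [0.3617, 0.6383]
Σpᵢ² = (1156 + 3600)/94² = 4756/8836
Gini = 1 - Σpᵢ² = 1 - 4756/8836 = 0.4617

0.4617


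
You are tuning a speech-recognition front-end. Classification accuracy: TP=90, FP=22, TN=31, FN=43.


Accuracy = (TP+TN)/(TP+TN+FP+FN)
= (90+31)/(186)
= 121/186 = 65.05%

65.05%


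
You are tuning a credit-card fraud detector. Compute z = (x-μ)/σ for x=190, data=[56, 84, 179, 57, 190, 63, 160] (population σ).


μ = 112.7143, σ = 56.3401
z = (190 - 112.7143)/56.3401 = 1.3718

1.3718


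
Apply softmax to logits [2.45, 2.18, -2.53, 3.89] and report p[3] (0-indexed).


Exponentials: e^2.45=11.5883, e^2.18=8.8463, e^-2.53=0.0797, e^3.89=48.9109
Sum = 69.4252
Softmax = [0.1669, 0.1274, 0.0011, 0.7045]
p[3] = 48.9109/69.4252 = 0.7045

0.7045


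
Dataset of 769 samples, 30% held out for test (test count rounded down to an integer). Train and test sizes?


Test = ⌊769·30/100⌋ = 230
Train = 769 - 230 = 539

Train: 539, Test: 230


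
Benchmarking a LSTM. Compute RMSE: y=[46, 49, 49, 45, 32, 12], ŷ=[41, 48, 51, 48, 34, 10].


MSE = 47/6 = 7.8333
RMSE = √(47/6) = 2.7988

2.7988


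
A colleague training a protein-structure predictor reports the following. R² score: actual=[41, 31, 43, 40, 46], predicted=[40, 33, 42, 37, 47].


ȳ = 40.2
SS_res = Σ(y-ŷ)² = 16
SS_tot = Σ(y-ȳ)² = 126.8
R² = 1 - SS_res/SS_tot = 1 - 0.1262 = 0.8738

0.8738


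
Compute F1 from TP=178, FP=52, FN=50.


Precision = 178/230 = 0.7739
Recall = 178/228 = 0.7807
F1 = 2·P·R/(P+R) = 2·TP/(2·TP+FP+FN) = 356/(356+52+50) = 356/458 = 0.7773

0.7773


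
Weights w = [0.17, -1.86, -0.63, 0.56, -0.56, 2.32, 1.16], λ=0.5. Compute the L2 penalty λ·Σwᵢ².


‖w‖₂² = (0.17)² + (-1.86)² + (-0.63)² + (0.56)² + (-0.56)² + (2.32)² + (1.16)²
     = 0.0289 + 3.4596 + 0.3969 + 0.3136 + 0.3136 + 5.3824 + 1.3456
     = 11.2406
λ·‖w‖₂² = 0.5·11.2406 = 5.6203

5.6203


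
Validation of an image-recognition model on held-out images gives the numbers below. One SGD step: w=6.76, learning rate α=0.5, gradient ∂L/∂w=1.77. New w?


w_new = w - α·∇
= 6.76 - 0.5·1.77
= 6.76 - 0.885
= 5.875

5.875


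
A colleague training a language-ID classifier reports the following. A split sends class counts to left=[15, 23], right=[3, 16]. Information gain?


Parent = [18, 39], H_parent = 0.8997
H_left = 0.9678 (n=38), H_right = 0.6292 (n=19)
H_children = (38/57)·0.9678 + (19/57)·0.6292 = 0.8549
IG = 0.8997 - 0.8549 = 0.0448

0.0448


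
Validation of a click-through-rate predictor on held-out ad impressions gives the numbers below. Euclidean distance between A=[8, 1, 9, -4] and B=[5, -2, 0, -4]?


d = √((8-5)² + (1+ 2)² + (9-0)² + (-4+ 4)²)
  = √(9 + 9 + 81 + 0)
  = √99 = 9.9499

9.9499


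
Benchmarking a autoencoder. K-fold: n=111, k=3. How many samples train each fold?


Fold size = 111/3 = 37
Training per fold = 111 - 37 = 74

74


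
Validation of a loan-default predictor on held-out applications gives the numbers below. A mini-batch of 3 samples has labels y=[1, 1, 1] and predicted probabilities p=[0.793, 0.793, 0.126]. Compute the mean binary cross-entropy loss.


L[0] = -ln(0.793) = 0.2319
L[1] = -ln(0.793) = 0.2319
L[2] = -ln(0.126) = 2.0715
mean = (0.2319 + 0.2319 + 2.0715)/3 = 0.8451

0.8451


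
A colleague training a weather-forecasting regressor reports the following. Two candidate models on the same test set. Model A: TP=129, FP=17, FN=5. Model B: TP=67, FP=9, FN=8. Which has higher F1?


Model A: P=129/146=0.8836, R=129/134=0.9627, F1=2PR/(P+R)=2TP/(2TP+FP+FN)=258/280=0.9214
Model B: P=67/76=0.8816, R=67/75=0.8933, F1=2PR/(P+R)=2TP/(2TP+FP+FN)=134/151=0.8874
0.9214 > 0.8874 → Model A

Model A


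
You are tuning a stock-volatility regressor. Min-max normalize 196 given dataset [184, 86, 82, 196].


min=82, max=196
(196-82)/(196-82) = 114/114 = 1.0

1.0


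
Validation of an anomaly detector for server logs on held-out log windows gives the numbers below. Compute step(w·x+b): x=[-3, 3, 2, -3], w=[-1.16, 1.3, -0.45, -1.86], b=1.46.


z = (-3)·(-1.16) + (3)·(1.3) + (2)·(-0.45) + (-3)·(-1.86) + 1.46
  = 13.52
step(z) = 1 (z≥0)

1


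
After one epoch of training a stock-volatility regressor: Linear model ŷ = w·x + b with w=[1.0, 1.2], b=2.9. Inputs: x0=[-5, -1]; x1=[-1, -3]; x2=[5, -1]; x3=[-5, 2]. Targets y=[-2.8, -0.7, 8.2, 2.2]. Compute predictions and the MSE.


ŷ0 = (1.0)·(-5) + (1.2)·(-1) + 2.9 = -3.3
ŷ1 = (1.0)·(-1) + (1.2)·(-3) + 2.9 = -1.7
ŷ2 = (1.0)·(5) + (1.2)·(-1) + 2.9 = 6.7
ŷ3 = (1.0)·(-5) + (1.2)·(2) + 2.9 = 0.3
errors² = [0.25, 1.0, 2.25, 3.61]
MSE = 7.1100/4 = 1.7775

1.7775


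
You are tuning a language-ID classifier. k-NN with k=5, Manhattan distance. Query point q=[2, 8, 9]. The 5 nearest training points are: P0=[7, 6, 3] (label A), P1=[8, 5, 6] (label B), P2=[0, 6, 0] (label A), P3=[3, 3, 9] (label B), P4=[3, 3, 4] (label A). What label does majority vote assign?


d(q,P0) = 13  (label A)
d(q,P1) = 12  (label B)
d(q,P2) = 13  (label A)
d(q,P3) = 6  (label B)
d(q,P4) = 11  (label A)
Votes: A=3, B=2
Majority → A

A


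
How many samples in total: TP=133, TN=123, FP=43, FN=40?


Total = TP + TN + FP + FN
= 133 + 123 + 43 + 40
= 339
(Predicted positive: 176, predicted negative: 163)

339


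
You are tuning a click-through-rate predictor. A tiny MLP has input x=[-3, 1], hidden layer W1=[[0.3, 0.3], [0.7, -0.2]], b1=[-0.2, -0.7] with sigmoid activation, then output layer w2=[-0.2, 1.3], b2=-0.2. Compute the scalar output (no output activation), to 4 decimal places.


z1[0] = (0.3)·(-3) + (0.3)·(1) - 0.2 = -0.8
z1[1] = (0.7)·(-3) + (-0.2)·(1) - 0.7 = -3.0
h = sigmoid(z1) = [0.31, 0.0474]
output = (-0.2)·(0.31) + (1.3)·(0.0474) - 0.2 = -0.2004

-0.2004


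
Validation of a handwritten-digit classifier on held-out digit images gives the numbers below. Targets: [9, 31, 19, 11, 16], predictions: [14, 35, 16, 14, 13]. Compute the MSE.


Squared errors: (9-14)²=25, (31-35)²=16, (19-16)²=9, (11-14)²=9, (16-13)²=9
Sum = 68
MSE = 68/5 = 68/5

68/5


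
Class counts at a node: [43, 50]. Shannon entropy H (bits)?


Probabilities: [43/93, 50/93] ≈ [0.4624, 0.5376]
H = -((43/93)·log₂(43/93) + (50/93)·log₂(50/93))
  = 0.9959 bits

0.9959 bits


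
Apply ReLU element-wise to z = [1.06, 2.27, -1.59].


ReLU(1.06) = max(0, 1.06) = 1.06
ReLU(2.27) = max(0, 2.27) = 2.27
ReLU(-1.59) = max(0, -1.59) = 0.0
result = [1.06, 2.27, 0.0]

[1.06, 2.27, 0.0]


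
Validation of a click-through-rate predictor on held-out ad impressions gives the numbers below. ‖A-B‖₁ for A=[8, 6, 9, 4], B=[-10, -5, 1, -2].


d = |8+ 10| + |6+ 5| + |9-1| + |4+ 2|
  = 18 + 11 + 8 + 6
  = 43

43


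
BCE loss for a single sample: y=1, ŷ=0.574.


BCE = -[y·ln(p) + (1-y)·ln(1-p)]
= -1·ln(0.574) - 0
= -ln(0.574) = 0.5551

0.5551


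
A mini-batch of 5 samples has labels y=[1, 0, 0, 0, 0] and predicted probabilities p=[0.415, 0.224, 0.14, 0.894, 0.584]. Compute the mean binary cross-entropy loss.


L[0] = -ln(0.415) = 0.8795
L[1] = -ln(1-0.224) = -ln(0.776) = 0.2536
L[2] = -ln(1-0.14) = -ln(0.86) = 0.1508
L[3] = -ln(1-0.894) = -ln(0.106) = 2.2443
L[4] = -ln(1-0.584) = -ln(0.416) = 0.8771
mean = (0.8795 + 0.2536 + 0.1508 + 2.2443 + 0.8771)/5 = 0.8811

0.8811


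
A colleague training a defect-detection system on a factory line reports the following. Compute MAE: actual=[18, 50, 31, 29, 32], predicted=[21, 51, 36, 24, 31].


Absolute errors: |18-21|=3, |50-51|=1, |31-36|=5, |29-24|=5, |32-31|=1
Sum = 15
MAE = 15/5 = 3

3


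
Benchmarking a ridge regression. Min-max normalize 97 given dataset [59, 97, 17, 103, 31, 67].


min=17, max=103
(97-17)/(103-17) = 80/86 = 0.9302

0.9302


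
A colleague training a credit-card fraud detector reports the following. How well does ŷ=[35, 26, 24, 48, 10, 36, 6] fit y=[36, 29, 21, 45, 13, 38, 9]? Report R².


ȳ = 27.2857
SS_res = Σ(y-ŷ)² = 50
SS_tot = Σ(y-ȳ)² = 1085.43
R² = 1 - SS_res/SS_tot = 1 - 0.0461 = 0.9539

0.9539
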